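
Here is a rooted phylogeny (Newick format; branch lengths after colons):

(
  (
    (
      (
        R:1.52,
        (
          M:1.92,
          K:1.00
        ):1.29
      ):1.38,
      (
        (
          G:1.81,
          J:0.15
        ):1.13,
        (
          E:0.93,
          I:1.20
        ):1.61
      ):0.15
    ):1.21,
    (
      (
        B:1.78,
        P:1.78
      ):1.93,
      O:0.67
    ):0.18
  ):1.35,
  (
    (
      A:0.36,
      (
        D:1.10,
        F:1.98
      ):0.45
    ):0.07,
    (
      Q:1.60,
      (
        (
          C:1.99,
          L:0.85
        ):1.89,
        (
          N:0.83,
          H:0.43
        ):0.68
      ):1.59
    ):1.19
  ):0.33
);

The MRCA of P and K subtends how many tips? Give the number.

The MRCA of P and K is the node subtending (((R,(M,K)),((G,J),(E,I))),((B,P),O)).
That clade contains 10 terminal taxa: B, E, G, I, J, K, M, O, P, R.

10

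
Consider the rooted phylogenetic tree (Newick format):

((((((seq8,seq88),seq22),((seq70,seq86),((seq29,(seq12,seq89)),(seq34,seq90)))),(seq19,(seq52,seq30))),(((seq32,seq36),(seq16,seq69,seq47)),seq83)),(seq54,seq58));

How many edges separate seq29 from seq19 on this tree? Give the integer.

The MRCA of seq29 and seq19 is the node subtending ((((seq8,seq88),seq22),((seq70,seq86),((seq29,(seq12,seq89)),(seq34,seq90)))),(seq19,(seq52,seq30))).
From seq29 up to that node: 5 branches. From seq19 up to the same node: 2 branches. Total: 5 + 2 = 7.

7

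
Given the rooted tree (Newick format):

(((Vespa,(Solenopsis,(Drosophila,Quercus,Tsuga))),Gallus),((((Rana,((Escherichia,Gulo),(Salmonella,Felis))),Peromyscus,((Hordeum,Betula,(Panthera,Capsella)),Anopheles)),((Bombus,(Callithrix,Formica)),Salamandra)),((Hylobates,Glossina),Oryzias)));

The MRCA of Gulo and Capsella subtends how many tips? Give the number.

The MRCA of Gulo and Capsella is the node subtending ((Rana,((Escherichia,Gulo),(Salmonella,Felis))),Peromyscus,((Hordeum,Betula,(Panthera,Capsella)),Anopheles)).
That clade contains 11 terminal taxa: Anopheles, Betula, Capsella, Escherichia, Felis, Gulo, Hordeum, Panthera, Peromyscus, Rana, Salmonella.

11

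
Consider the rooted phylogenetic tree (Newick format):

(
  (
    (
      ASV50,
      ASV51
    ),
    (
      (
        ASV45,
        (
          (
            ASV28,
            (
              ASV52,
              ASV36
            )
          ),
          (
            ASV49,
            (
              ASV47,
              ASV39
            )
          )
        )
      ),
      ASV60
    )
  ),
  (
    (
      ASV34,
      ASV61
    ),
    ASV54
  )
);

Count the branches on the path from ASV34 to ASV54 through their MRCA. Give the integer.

The MRCA of ASV34 and ASV54 is the node subtending ((ASV34,ASV61),ASV54).
From ASV34 up to that node: 2 branches. From ASV54 up to the same node: 1 branch. Total: 2 + 1 = 3.

3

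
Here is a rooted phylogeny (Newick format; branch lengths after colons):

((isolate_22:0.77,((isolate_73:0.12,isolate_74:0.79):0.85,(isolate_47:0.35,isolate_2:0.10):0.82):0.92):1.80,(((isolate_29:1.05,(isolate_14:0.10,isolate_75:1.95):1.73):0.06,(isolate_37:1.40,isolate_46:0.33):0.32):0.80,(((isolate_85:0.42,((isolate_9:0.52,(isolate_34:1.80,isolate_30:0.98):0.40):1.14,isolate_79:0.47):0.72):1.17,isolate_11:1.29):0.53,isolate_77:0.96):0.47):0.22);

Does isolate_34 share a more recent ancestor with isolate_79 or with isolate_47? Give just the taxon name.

The MRCA of isolate_34 and isolate_79 subtends ((isolate_9,(isolate_34,isolate_30)),isolate_79) (4 taxa).
The MRCA of isolate_34 and isolate_47 is the root, subtending the entire tree (17 taxa).
The first is nested inside the second, so isolate_34 shares a more recent common ancestor with isolate_79.

isolate_79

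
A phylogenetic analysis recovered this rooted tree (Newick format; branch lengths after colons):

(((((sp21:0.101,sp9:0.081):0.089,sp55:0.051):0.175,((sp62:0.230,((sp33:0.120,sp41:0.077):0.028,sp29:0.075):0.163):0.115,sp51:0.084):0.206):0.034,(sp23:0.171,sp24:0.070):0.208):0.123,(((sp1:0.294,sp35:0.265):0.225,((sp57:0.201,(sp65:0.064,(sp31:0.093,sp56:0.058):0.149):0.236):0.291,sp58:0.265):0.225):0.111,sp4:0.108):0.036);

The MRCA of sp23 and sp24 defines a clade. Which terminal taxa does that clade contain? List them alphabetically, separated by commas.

Tracing sp23: it sits inside (sp23,sp24).
Tracing sp24: it sits inside (sp23,sp24).
The smallest clade enclosing both is (sp23,sp24); the answer is its 2 terminal taxa in alphabetical order.

sp23, sp24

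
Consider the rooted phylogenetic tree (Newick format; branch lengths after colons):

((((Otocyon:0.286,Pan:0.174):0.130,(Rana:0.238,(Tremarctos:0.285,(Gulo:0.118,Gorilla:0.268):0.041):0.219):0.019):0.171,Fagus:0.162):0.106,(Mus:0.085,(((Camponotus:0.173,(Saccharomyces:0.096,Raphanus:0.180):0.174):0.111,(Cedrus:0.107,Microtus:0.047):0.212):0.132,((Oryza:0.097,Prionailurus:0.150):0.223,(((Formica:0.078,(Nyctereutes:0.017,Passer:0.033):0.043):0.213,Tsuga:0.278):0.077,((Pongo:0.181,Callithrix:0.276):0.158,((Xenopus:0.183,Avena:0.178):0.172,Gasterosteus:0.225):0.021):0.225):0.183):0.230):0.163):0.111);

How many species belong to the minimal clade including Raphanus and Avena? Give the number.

The MRCA of Raphanus and Avena is the node subtending (((Camponotus,(Saccharomyces,Raphanus)),(Cedrus,Microtus)),((Oryza,Prionailurus),(((Formica,(Nyctereutes,Passer)),Tsuga),((Pongo,Callithrix),((Xenopus,Avena),Gasterosteus))))).
That clade contains 16 terminal taxa: Avena, Callithrix, Camponotus, Cedrus, Formica, Gasterosteus, Microtus, Nyctereutes, Oryza, Passer, Pongo, Prionailurus, Raphanus, Saccharomyces, Tsuga, Xenopus.

16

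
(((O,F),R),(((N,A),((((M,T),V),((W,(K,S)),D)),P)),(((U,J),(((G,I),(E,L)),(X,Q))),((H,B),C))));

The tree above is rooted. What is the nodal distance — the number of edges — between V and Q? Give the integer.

10

The MRCA of V and Q is the node subtending (((N,A),((((M,T),V),((W,(K,S)),D)),P)),(((U,J),(((G,I),(E,L)),(X,Q))),((H,B),C))).
From V up to that node: 5 branches. From Q up to the same node: 5 branches. Total: 5 + 5 = 10.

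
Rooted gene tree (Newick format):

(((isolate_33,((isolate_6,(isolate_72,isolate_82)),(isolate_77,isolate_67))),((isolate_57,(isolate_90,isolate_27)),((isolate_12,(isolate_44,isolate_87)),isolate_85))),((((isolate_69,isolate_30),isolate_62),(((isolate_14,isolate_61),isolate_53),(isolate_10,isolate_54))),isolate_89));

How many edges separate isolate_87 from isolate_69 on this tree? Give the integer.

11

The MRCA of isolate_87 and isolate_69 is the root of the tree.
From isolate_87 up to that node: 6 branches. From isolate_69 up to the same node: 5 branches. Total: 6 + 5 = 11.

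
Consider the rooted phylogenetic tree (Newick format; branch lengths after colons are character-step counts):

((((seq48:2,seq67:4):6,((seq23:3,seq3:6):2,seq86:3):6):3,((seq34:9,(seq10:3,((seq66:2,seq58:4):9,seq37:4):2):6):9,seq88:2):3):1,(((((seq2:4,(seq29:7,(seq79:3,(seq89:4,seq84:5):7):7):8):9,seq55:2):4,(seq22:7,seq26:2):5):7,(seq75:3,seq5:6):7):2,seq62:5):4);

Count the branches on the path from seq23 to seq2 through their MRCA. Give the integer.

The MRCA of seq23 and seq2 is the root of the tree.
From seq23 up to that node: 5 branches. From seq2 up to the same node: 6 branches. Total: 5 + 6 = 11.

11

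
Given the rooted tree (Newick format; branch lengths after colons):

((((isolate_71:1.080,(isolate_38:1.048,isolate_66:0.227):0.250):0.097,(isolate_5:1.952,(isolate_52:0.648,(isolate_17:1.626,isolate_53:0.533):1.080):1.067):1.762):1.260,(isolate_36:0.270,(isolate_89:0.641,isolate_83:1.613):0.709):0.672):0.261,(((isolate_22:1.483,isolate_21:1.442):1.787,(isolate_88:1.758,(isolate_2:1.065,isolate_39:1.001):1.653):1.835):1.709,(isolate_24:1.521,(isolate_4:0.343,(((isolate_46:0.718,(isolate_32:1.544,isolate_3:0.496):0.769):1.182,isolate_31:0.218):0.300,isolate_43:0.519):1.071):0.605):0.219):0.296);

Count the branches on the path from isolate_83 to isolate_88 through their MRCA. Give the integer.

8

The MRCA of isolate_83 and isolate_88 is the root of the tree.
From isolate_83 up to that node: 4 branches. From isolate_88 up to the same node: 4 branches. Total: 4 + 4 = 8.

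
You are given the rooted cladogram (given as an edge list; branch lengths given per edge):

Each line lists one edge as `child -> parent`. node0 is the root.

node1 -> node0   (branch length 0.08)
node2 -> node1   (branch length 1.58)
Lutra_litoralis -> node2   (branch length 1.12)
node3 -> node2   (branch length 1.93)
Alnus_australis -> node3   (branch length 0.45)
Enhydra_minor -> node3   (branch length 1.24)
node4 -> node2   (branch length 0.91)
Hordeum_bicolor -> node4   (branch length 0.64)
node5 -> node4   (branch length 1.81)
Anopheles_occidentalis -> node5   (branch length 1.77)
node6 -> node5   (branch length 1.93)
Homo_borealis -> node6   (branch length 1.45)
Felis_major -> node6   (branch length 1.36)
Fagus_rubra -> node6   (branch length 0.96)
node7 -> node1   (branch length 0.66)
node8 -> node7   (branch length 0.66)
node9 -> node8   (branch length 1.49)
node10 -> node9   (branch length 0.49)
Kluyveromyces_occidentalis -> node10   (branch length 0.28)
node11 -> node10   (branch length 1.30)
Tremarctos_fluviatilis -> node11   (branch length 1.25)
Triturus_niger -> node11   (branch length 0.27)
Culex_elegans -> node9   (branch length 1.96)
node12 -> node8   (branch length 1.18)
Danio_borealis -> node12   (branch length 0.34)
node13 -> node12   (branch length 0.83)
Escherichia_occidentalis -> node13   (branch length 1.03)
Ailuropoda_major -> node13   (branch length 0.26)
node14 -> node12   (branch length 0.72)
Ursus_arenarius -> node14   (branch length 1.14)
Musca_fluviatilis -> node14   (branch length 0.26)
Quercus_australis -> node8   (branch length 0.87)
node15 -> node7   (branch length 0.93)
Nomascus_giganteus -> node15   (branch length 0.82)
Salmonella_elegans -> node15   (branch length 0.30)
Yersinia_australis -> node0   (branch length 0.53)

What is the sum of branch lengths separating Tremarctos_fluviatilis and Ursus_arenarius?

7.57

The path runs Tremarctos_fluviatilis → … → MRCA → … → Ursus_arenarius; the MRCA is the node subtending (((Kluyveromyces_occidentalis,(Tremarctos_fluviatilis,Triturus_niger)),Culex_elegans),(Danio_borealis,(Escherichia_occidentalis,Ailuropoda_major),(Ursus_arenarius,Musca_fluviatilis)),Quercus_australis).
Branch lengths along that path: 1.25 + 1.30 + 0.49 + 1.49 + 1.18 + 0.72 + 1.14 = 7.57.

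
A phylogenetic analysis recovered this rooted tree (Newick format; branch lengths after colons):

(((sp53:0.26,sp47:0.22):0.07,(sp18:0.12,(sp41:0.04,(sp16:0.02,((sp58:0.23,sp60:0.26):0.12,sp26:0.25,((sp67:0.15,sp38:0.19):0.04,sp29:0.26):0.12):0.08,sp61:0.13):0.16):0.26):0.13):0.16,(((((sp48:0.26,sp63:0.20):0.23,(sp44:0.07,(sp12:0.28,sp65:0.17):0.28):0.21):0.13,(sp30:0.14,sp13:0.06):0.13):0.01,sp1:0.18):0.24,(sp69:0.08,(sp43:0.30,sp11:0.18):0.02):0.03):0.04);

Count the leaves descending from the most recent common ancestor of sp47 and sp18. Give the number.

The MRCA of sp47 and sp18 is the node subtending ((sp53,sp47),(sp18,(sp41,(sp16,((sp58,sp60),sp26,((sp67,sp38),sp29)),sp61)))).
That clade contains 12 terminal taxa: sp16, sp18, sp26, sp29, sp38, sp41, sp47, sp53, sp58, sp60, sp61, sp67.

12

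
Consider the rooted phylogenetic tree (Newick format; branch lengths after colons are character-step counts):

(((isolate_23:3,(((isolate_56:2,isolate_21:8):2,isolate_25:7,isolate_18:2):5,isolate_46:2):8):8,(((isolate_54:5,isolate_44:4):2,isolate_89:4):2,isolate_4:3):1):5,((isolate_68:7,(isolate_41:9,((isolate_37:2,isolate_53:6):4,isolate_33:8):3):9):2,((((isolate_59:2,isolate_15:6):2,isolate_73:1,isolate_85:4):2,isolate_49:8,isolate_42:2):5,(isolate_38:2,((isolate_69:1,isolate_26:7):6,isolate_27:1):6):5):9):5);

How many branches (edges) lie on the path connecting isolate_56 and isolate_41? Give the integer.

The MRCA of isolate_56 and isolate_41 is the root of the tree.
From isolate_56 up to that node: 6 branches. From isolate_41 up to the same node: 4 branches. Total: 6 + 4 = 10.

10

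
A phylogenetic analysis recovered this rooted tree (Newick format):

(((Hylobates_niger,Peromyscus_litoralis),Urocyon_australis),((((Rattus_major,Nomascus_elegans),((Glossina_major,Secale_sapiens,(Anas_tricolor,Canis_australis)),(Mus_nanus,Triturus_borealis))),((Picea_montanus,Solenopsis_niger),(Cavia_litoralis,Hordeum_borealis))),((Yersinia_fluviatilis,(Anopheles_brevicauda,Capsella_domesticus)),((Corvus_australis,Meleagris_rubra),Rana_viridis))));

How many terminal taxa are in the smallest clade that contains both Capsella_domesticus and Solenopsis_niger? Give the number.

The MRCA of Capsella_domesticus and Solenopsis_niger is the node subtending ((((Rattus_major,Nomascus_elegans),((Glossina_major,Secale_sapiens,(Anas_tricolor,Canis_australis)),(Mus_nanus,Triturus_borealis))),((Picea_montanus,Solenopsis_niger),(Cavia_litoralis,Hordeum_borealis))),((Yersinia_fluviatilis,(Anopheles_brevicauda,Capsella_domesticus)),((Corvus_australis,Meleagris_rubra),Rana_viridis))).
That clade contains 18 terminal taxa: Anas_tricolor, Anopheles_brevicauda, Canis_australis, Capsella_domesticus, Cavia_litoralis, Corvus_australis, Glossina_major, Hordeum_borealis, Meleagris_rubra, Mus_nanus, Nomascus_elegans, Picea_montanus, Rana_viridis, Rattus_major, Secale_sapiens, Solenopsis_niger, Triturus_borealis, Yersinia_fluviatilis.

18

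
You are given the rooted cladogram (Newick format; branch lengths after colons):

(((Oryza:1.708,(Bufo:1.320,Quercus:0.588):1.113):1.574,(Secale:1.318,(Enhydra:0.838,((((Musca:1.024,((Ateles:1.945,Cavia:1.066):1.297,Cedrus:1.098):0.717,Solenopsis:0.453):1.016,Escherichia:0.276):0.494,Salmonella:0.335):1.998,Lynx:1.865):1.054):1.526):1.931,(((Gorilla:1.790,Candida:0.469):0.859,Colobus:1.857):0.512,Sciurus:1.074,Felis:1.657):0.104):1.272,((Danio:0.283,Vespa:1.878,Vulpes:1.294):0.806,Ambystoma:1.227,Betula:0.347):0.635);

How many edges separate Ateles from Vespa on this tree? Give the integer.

13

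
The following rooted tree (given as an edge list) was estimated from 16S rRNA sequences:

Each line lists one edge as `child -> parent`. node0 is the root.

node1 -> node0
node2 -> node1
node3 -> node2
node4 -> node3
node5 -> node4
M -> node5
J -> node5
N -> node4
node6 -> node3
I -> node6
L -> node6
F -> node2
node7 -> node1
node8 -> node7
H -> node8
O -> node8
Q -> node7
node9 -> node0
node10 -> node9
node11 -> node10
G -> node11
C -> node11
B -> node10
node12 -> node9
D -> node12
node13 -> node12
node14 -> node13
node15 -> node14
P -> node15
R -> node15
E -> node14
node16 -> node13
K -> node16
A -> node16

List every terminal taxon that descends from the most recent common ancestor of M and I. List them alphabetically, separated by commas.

I, J, L, M, N

Tracing M: it sits inside (M,J).
Tracing I: it sits inside (I,L).
The smallest clade enclosing both is (((M,J),N),(I,L)); the answer is its 5 terminal taxa in alphabetical order.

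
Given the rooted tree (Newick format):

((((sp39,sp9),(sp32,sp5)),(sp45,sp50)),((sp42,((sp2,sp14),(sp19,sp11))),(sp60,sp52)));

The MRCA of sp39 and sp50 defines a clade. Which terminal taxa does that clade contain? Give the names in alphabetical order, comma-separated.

sp32, sp39, sp45, sp5, sp50, sp9

Tracing sp39: it sits inside (sp39,sp9).
Tracing sp50: it sits inside (sp45,sp50).
The smallest clade enclosing both is (((sp39,sp9),(sp32,sp5)),(sp45,sp50)); the answer is its 6 terminal taxa in alphabetical order.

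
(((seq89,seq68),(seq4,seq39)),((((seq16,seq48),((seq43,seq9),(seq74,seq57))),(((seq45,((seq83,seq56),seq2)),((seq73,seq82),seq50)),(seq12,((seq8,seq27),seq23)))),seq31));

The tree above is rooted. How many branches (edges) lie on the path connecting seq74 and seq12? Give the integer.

The MRCA of seq74 and seq12 is the node subtending (((seq16,seq48),((seq43,seq9),(seq74,seq57))),(((seq45,((seq83,seq56),seq2)),((seq73,seq82),seq50)),(seq12,((seq8,seq27),seq23)))).
From seq74 up to that node: 4 branches. From seq12 up to the same node: 3 branches. Total: 4 + 3 = 7.

7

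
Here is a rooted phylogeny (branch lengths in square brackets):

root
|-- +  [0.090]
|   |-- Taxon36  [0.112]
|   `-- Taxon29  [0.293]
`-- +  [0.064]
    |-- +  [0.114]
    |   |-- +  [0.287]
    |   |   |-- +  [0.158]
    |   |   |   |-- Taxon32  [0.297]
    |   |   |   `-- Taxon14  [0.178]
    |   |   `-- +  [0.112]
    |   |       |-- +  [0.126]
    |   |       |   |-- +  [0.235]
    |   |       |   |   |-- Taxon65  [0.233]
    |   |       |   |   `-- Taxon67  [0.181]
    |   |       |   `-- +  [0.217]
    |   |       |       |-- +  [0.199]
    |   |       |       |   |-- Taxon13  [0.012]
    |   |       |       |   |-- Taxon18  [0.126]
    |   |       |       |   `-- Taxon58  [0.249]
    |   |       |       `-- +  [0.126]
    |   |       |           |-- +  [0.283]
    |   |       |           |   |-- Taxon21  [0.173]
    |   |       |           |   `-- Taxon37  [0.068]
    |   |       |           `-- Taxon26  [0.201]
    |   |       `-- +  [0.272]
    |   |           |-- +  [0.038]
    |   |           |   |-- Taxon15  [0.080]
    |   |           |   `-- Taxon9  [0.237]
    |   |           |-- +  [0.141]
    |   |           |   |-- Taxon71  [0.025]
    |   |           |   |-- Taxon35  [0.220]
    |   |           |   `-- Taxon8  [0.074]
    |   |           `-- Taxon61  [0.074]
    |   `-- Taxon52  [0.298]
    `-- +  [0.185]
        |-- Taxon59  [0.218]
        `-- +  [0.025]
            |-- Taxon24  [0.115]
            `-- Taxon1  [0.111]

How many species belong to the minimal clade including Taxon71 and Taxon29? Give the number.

22

The MRCA of Taxon71 and Taxon29 is the root, so the clade is the entire tree.
That clade contains 22 terminal taxa: Taxon1, Taxon13, Taxon14, Taxon15, Taxon18, Taxon21, Taxon24, Taxon26, Taxon29, Taxon32, Taxon35, Taxon36, Taxon37, Taxon52, Taxon58, Taxon59, Taxon61, Taxon65, Taxon67, Taxon71, Taxon8, Taxon9.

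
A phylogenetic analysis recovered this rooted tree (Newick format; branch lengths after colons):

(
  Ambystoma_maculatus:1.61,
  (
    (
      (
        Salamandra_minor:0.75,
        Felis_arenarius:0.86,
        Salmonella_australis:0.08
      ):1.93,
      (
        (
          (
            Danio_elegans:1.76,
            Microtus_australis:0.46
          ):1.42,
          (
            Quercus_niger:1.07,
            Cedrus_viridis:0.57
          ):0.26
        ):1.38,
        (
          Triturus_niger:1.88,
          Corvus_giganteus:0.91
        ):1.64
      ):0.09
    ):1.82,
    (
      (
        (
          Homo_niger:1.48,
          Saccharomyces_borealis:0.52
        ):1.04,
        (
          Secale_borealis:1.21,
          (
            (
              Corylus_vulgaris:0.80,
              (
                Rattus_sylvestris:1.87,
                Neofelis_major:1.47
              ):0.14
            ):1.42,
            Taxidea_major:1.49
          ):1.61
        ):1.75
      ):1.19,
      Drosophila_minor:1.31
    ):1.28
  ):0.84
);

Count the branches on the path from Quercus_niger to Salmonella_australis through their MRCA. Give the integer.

The MRCA of Quercus_niger and Salmonella_australis is the node subtending ((Salamandra_minor,Felis_arenarius,Salmonella_australis),(((Danio_elegans,Microtus_australis),(Quercus_niger,Cedrus_viridis)),(Triturus_niger,Corvus_giganteus))).
From Quercus_niger up to that node: 4 branches. From Salmonella_australis up to the same node: 2 branches. Total: 4 + 2 = 6.

6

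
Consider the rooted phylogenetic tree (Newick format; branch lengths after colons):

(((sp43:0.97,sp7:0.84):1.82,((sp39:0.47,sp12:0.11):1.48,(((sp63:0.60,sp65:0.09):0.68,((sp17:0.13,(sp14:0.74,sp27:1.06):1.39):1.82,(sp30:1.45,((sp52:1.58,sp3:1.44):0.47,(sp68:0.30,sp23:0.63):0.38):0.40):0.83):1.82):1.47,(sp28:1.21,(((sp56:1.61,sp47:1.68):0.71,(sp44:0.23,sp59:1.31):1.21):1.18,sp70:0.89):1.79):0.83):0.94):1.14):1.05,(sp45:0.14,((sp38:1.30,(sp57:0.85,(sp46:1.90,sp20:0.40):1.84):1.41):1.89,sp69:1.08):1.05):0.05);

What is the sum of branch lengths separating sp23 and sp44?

10.77

The path runs sp23 → … → MRCA → … → sp44; the MRCA is the node subtending (((sp63,sp65),((sp17,(sp14,sp27)),(sp30,((sp52,sp3),(sp68,sp23))))),(sp28,(((sp56,sp47),(sp44,sp59)),sp70))).
Branch lengths along that path: 0.63 + 0.38 + 0.40 + 0.83 + 1.82 + 1.47 + 0.83 + 1.79 + 1.18 + 1.21 + 0.23 = 10.77.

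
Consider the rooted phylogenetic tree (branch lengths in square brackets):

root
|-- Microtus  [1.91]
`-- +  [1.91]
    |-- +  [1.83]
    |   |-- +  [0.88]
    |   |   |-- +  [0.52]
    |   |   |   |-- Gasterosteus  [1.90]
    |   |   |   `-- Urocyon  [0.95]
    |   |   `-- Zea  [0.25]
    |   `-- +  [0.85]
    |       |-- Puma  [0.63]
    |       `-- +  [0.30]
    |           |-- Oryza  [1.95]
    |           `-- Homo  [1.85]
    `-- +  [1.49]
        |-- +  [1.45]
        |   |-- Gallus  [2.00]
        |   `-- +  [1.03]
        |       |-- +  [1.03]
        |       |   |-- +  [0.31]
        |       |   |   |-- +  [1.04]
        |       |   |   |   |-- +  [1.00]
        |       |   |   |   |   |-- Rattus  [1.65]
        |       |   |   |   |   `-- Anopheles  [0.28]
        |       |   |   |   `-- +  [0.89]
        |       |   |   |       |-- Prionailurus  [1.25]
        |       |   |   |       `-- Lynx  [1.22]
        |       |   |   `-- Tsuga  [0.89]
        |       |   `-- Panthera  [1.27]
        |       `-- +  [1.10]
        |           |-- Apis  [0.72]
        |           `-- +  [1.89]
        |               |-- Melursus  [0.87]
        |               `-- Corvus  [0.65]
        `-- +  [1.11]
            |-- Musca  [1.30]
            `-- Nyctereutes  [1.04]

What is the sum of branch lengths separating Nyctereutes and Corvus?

8.27

The path runs Nyctereutes → … → MRCA → … → Corvus; the MRCA is the node subtending ((Gallus,(((((Rattus,Anopheles),(Prionailurus,Lynx)),Tsuga),Panthera),(Apis,(Melursus,Corvus)))),(Musca,Nyctereutes)).
Branch lengths along that path: 1.04 + 1.11 + 1.45 + 1.03 + 1.10 + 1.89 + 0.65 = 8.27.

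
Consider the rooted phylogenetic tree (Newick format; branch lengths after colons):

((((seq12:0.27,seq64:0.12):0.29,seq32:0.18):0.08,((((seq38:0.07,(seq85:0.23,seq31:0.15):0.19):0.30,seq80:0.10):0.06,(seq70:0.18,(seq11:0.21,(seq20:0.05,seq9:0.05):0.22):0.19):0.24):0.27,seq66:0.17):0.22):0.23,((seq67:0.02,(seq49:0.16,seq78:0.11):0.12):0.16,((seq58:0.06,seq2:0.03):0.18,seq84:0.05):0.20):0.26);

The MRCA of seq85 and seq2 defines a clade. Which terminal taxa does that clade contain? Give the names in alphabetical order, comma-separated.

Tracing seq85: it sits inside (seq85,seq31).
Tracing seq2: it sits inside (seq58,seq2).
The smallest clade enclosing both is the whole tree (their MRCA is the root), so the answer is all 18 tips in alphabetical order.

seq11, seq12, seq2, seq20, seq31, seq32, seq38, seq49, seq58, seq64, seq66, seq67, seq70, seq78, seq80, seq84, seq85, seq9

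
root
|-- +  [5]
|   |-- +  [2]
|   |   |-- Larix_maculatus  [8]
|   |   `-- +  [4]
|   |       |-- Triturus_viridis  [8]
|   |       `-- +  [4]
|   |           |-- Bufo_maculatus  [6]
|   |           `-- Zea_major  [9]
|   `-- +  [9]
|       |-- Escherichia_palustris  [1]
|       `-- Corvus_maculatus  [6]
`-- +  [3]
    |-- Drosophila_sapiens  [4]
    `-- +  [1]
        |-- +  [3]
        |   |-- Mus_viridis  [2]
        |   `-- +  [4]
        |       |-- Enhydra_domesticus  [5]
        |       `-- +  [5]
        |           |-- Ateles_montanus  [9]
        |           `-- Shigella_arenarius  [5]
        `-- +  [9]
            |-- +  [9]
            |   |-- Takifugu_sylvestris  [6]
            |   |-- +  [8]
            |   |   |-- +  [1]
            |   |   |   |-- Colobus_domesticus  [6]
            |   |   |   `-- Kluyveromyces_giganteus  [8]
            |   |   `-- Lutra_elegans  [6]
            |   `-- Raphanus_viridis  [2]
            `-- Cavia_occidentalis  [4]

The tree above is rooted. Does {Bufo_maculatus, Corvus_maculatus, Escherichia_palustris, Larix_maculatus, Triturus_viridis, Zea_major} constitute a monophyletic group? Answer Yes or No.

The most recent common ancestor of these taxa subtends ((Larix_maculatus,(Triturus_viridis,(Bufo_maculatus,Zea_major))),(Escherichia_palustris,Corvus_maculatus)).
That clade has exactly 6 tips — every listed taxon and nothing else — so the group is monophyletic.

Yes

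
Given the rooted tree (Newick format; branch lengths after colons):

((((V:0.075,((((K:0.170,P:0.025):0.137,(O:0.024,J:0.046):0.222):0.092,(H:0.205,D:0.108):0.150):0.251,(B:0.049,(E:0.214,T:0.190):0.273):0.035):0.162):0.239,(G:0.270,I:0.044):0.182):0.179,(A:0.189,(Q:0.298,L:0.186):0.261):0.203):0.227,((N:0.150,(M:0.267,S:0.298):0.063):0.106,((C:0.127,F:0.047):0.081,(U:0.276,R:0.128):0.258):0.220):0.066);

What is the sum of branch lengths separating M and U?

1.190

The path runs M → … → MRCA → … → U; the MRCA is the node subtending ((N,(M,S)),((C,F),(U,R))).
Branch lengths along that path: 0.267 + 0.063 + 0.106 + 0.220 + 0.258 + 0.276 = 1.190.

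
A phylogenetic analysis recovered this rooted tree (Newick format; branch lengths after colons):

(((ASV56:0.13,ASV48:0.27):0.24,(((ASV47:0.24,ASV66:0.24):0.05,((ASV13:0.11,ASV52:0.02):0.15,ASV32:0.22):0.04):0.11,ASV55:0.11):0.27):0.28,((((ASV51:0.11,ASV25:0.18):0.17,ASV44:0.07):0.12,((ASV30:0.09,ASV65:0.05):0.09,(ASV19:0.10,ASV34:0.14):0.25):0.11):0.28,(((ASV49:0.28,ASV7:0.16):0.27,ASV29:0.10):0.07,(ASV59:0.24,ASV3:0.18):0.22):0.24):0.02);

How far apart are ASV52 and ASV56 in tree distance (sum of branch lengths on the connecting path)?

0.96

The path runs ASV52 → … → MRCA → … → ASV56; the MRCA is the node subtending ((ASV56,ASV48),(((ASV47,ASV66),((ASV13,ASV52),ASV32)),ASV55)).
Branch lengths along that path: 0.02 + 0.15 + 0.04 + 0.11 + 0.27 + 0.24 + 0.13 = 0.96.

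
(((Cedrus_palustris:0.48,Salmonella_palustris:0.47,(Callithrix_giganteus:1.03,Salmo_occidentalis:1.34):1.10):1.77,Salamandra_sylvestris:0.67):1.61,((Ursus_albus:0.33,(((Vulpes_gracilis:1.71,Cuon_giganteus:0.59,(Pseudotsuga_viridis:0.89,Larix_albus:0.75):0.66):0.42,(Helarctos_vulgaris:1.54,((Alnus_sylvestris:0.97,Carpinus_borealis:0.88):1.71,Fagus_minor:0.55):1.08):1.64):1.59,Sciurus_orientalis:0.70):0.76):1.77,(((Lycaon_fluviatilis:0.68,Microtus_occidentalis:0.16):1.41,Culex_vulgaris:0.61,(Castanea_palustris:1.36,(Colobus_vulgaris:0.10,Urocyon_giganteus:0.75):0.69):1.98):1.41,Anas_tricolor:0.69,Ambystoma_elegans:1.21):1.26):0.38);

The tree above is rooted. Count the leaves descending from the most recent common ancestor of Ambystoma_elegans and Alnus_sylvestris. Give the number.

18

The MRCA of Ambystoma_elegans and Alnus_sylvestris is the node subtending ((Ursus_albus,(((Vulpes_gracilis,Cuon_giganteus,(Pseudotsuga_viridis,Larix_albus)),(Helarctos_vulgaris,((Alnus_sylvestris,Carpinus_borealis),Fagus_minor))),Sciurus_orientalis)),(((Lycaon_fluviatilis,Microtus_occidentalis),Culex_vulgaris,(Castanea_palustris,(Colobus_vulgaris,Urocyon_giganteus))),Anas_tricolor,Ambystoma_elegans)).
That clade contains 18 terminal taxa: Alnus_sylvestris, Ambystoma_elegans, Anas_tricolor, Carpinus_borealis, Castanea_palustris, Colobus_vulgaris, Culex_vulgaris, Cuon_giganteus, Fagus_minor, Helarctos_vulgaris, Larix_albus, Lycaon_fluviatilis, Microtus_occidentalis, Pseudotsuga_viridis, Sciurus_orientalis, Urocyon_giganteus, Ursus_albus, Vulpes_gracilis.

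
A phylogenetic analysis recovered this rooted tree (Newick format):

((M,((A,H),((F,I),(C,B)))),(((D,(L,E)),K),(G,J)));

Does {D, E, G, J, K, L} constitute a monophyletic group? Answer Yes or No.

The most recent common ancestor of these taxa subtends (((D,(L,E)),K),(G,J)).
That clade has exactly 6 tips — every listed taxon and nothing else — so the group is monophyletic.

Yes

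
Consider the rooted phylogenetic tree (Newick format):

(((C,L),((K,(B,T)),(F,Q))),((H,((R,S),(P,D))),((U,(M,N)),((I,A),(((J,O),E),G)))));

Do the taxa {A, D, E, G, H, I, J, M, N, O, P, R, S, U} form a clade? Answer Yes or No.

Yes

The most recent common ancestor of these taxa subtends ((H,((R,S),(P,D))),((U,(M,N)),((I,A),(((J,O),E),G)))).
That clade has exactly 14 tips — every listed taxon and nothing else — so the group is monophyletic.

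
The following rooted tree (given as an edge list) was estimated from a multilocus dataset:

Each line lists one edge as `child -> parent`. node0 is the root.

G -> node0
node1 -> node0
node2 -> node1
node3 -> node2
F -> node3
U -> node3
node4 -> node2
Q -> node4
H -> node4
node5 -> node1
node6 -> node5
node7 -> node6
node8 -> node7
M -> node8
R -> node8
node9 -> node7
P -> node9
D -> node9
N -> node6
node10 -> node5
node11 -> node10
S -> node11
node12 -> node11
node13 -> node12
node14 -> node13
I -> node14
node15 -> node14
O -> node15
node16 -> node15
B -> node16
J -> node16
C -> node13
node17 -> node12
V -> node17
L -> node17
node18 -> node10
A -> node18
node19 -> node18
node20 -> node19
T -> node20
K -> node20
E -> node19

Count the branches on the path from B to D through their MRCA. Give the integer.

12

The MRCA of B and D is the node subtending ((((M,R),(P,D)),N),((S,(((I,(O,(B,J))),C),(V,L))),(A,((T,K),E)))).
From B up to that node: 8 branches. From D up to the same node: 4 branches. Total: 8 + 4 = 12.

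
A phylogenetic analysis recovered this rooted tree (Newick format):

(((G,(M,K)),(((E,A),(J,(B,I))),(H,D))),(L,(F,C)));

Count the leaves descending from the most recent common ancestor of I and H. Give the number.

7

The MRCA of I and H is the node subtending (((E,A),(J,(B,I))),(H,D)).
That clade contains 7 terminal taxa: A, B, D, E, H, I, J.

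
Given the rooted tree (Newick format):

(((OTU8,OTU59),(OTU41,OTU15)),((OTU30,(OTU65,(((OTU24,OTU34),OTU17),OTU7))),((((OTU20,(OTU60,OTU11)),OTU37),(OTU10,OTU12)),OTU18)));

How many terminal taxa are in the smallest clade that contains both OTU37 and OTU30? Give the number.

The MRCA of OTU37 and OTU30 is the node subtending ((OTU30,(OTU65,(((OTU24,OTU34),OTU17),OTU7))),((((OTU20,(OTU60,OTU11)),OTU37),(OTU10,OTU12)),OTU18)).
That clade contains 13 terminal taxa: OTU10, OTU11, OTU12, OTU17, OTU18, OTU20, OTU24, OTU30, OTU34, OTU37, OTU60, OTU65, OTU7.

13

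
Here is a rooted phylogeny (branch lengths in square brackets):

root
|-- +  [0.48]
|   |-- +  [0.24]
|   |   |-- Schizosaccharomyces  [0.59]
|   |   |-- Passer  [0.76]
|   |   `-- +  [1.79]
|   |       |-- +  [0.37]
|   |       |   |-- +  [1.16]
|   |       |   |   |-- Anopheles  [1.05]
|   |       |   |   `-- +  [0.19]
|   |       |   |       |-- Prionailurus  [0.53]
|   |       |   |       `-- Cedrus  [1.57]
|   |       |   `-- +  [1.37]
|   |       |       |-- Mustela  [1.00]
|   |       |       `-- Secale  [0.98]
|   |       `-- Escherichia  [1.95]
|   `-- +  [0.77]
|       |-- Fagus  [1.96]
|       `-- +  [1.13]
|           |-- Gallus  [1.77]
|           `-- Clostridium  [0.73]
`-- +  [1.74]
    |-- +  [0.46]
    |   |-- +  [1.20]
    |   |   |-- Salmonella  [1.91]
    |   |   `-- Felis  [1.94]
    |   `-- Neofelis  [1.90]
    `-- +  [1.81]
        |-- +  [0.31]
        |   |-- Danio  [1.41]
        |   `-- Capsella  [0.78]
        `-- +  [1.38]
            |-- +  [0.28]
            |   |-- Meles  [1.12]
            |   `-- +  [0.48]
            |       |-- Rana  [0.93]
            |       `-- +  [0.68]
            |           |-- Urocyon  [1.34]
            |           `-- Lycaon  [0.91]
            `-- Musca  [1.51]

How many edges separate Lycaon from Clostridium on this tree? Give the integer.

11

The MRCA of Lycaon and Clostridium is the root of the tree.
From Lycaon up to that node: 7 branches. From Clostridium up to the same node: 4 branches. Total: 7 + 4 = 11.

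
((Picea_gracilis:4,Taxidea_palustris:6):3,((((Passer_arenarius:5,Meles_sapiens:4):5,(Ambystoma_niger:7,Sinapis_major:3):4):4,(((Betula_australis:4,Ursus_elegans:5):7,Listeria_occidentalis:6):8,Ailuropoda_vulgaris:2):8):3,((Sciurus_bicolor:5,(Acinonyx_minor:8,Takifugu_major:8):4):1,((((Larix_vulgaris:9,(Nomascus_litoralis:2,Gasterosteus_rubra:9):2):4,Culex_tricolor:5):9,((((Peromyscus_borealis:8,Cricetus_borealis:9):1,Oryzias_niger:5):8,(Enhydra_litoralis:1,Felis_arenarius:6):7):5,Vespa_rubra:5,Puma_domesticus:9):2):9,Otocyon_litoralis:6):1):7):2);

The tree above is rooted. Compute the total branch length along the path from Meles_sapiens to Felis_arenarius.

The path runs Meles_sapiens → … → MRCA → … → Felis_arenarius; the MRCA is the node subtending ((((Passer_arenarius,Meles_sapiens),(Ambystoma_niger,Sinapis_major)),(((Betula_australis,Ursus_elegans),Listeria_occidentalis),Ailuropoda_vulgaris)),((Sciurus_bicolor,(Acinonyx_minor,Takifugu_major)),((((Larix_vulgaris,(Nomascus_litoralis,Gasterosteus_rubra)),Culex_tricolor),((((Peromyscus_borealis,Cricetus_borealis),Oryzias_niger),(Enhydra_litoralis,Felis_arenarius)),Vespa_rubra,Puma_domesticus)),Otocyon_litoralis))).
Branch lengths along that path: 4 + 5 + 4 + 3 + 7 + 1 + 9 + 2 + 5 + 7 + 6 = 53.

53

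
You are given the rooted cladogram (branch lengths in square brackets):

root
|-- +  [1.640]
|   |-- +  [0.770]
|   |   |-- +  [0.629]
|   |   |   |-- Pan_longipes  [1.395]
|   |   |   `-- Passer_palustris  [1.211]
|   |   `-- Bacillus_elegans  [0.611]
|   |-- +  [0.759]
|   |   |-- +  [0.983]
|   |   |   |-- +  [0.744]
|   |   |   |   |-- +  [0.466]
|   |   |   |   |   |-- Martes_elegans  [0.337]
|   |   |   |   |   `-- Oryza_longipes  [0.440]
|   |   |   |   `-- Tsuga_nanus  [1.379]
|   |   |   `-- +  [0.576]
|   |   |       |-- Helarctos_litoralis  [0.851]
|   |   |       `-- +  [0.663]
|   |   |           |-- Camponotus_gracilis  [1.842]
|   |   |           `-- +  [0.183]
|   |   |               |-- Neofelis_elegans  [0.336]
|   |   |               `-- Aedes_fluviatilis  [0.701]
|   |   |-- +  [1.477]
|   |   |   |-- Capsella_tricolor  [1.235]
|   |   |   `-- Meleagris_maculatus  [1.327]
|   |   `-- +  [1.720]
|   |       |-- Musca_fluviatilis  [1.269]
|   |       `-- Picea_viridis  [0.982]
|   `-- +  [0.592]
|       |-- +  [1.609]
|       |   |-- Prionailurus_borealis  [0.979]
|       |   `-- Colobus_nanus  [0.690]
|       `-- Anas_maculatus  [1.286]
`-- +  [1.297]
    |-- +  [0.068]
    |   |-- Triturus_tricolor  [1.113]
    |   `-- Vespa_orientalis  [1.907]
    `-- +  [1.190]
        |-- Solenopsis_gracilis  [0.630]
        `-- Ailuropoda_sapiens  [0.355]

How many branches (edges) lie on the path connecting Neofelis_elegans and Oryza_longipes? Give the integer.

The MRCA of Neofelis_elegans and Oryza_longipes is the node subtending (((Martes_elegans,Oryza_longipes),Tsuga_nanus),(Helarctos_litoralis,(Camponotus_gracilis,(Neofelis_elegans,Aedes_fluviatilis)))).
From Neofelis_elegans up to that node: 4 branches. From Oryza_longipes up to the same node: 3 branches. Total: 4 + 3 = 7.

7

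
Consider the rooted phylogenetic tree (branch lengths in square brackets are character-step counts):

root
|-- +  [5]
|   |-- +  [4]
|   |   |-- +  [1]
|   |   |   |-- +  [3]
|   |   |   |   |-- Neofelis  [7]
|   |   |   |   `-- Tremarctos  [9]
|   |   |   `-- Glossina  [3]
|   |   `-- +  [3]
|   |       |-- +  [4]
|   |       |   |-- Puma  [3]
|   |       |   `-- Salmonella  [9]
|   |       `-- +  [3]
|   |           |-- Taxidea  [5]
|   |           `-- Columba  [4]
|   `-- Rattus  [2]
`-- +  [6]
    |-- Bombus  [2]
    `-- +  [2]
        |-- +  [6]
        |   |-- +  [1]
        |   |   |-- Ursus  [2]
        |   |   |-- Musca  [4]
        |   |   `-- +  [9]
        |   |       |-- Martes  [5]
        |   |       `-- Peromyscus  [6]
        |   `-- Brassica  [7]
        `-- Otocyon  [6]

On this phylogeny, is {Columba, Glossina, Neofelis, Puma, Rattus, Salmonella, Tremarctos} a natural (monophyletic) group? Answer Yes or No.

No

The MRCA of the listed taxa subtends ((((Neofelis,Tremarctos),Glossina),((Puma,Salmonella),(Taxidea,Columba))),Rattus).
That clade also contains Taxidea, which is not in the proposed group, so the group is not monophyletic.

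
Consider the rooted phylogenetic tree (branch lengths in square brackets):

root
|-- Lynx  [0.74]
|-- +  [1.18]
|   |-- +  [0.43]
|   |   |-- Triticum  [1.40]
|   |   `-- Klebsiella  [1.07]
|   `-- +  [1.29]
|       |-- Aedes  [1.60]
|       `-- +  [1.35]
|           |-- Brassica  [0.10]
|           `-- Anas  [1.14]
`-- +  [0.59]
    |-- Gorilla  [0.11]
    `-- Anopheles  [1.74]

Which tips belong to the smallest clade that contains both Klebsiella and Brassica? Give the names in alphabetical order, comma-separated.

Aedes, Anas, Brassica, Klebsiella, Triticum

Tracing Klebsiella: it sits inside (Triticum,Klebsiella).
Tracing Brassica: it sits inside (Brassica,Anas).
The smallest clade enclosing both is ((Triticum,Klebsiella),(Aedes,(Brassica,Anas))); the answer is its 5 terminal taxa in alphabetical order.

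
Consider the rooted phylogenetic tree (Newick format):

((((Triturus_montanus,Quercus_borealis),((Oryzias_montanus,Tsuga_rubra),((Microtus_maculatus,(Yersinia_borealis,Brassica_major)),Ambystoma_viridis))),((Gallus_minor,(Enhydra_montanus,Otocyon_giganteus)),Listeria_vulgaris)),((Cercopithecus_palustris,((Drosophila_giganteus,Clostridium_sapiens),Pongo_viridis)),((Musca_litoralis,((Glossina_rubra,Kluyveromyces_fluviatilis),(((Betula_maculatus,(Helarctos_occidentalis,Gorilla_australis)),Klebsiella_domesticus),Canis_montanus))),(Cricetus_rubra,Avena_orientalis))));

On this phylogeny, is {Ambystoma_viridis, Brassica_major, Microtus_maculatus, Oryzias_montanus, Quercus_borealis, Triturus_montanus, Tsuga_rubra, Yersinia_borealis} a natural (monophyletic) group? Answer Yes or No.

The most recent common ancestor of these taxa subtends ((Triturus_montanus,Quercus_borealis),((Oryzias_montanus,Tsuga_rubra),((Microtus_maculatus,(Yersinia_borealis,Brassica_major)),Ambystoma_viridis))).
That clade has exactly 8 tips — every listed taxon and nothing else — so the group is monophyletic.

Yes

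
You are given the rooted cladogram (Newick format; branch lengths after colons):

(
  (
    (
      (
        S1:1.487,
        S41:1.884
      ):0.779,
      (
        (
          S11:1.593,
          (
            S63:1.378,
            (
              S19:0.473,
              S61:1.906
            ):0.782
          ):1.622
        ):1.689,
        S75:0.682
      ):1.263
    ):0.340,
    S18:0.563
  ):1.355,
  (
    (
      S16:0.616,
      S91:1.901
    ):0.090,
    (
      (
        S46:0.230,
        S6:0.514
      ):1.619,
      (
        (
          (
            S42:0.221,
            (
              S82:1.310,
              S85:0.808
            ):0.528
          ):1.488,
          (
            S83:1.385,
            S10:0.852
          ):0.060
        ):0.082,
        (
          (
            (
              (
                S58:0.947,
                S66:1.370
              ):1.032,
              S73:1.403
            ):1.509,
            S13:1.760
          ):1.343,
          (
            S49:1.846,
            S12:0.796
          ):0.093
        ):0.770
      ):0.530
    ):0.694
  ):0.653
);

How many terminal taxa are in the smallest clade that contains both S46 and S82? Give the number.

13

The MRCA of S46 and S82 is the node subtending ((S46,S6),(((S42,(S82,S85)),(S83,S10)),((((S58,S66),S73),S13),(S49,S12)))).
That clade contains 13 terminal taxa: S10, S12, S13, S42, S46, S49, S58, S6, S66, S73, S82, S83, S85.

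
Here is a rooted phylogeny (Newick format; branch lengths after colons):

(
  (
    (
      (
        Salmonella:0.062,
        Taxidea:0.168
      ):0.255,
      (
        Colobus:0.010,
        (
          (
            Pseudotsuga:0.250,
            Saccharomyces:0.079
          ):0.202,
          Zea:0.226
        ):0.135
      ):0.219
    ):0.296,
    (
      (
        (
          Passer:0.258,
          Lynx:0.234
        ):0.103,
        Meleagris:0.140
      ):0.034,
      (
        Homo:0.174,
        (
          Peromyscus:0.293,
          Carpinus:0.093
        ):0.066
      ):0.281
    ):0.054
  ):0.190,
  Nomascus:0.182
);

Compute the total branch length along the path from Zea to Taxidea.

1.003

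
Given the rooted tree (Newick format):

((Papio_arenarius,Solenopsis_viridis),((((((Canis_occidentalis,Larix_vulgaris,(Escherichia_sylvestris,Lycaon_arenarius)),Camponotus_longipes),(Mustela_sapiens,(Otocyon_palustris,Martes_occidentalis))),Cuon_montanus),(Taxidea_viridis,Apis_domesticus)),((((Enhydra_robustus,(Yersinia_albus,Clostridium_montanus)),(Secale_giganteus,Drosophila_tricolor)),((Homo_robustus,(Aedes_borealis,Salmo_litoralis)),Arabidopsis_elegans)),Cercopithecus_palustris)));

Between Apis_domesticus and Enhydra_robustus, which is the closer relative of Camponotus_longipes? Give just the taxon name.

Apis_domesticus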